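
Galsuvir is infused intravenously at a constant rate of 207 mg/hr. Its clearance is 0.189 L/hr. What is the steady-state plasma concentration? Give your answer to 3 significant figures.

Css = infusion rate / CL = 207 / 0.189 ≈ 1100 mg/L

1100 mg/L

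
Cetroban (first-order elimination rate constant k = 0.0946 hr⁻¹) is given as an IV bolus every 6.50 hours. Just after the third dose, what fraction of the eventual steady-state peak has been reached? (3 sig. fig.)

0.842

f_n = 1 − e^(−nkτ) = 1 − e^(−3 × 0.09460 × 6.50) = 1 − e^(−1.845) = 1 − 0.1581 ≈ 0.842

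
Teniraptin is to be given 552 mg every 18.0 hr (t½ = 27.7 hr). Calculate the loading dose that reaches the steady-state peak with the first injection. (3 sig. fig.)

k = ln 2 / 27.7 = 0.02502 hr⁻¹
Accumulation ratio R = 1 / (1 − e^(−kτ)) = 1 / (1 − e^(−0.02502×18.0)) = 1 / (1 − 0.6374) = 2.758
Loading dose = maintenance dose × R = 552 × 2.758 ≈ 1520 mg

1520 mg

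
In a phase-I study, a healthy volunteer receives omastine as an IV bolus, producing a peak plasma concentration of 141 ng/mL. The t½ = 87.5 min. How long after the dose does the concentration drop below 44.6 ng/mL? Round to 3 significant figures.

k = ln 2 / 87.5 = 0.007922 min⁻¹
C(t) = C₀ e^(−kt)  ⇒  t = ln(C₀/C) / k
t = ln(141/44.6) / 0.007922 = 1.151 / 0.007922 ≈ 145 minutes

145 minutes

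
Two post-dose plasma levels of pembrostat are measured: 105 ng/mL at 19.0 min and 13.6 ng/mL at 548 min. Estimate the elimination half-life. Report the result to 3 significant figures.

k = ln(C₁/C₂) / (t₂ − t₁) = ln(105/13.6) / (548 − 19.0)
  = 2.044 / 529.0 = 0.003864 min⁻¹
t½ = ln 2 / k = ln 2 / 0.003864 ≈ 179 minutes

179 minutes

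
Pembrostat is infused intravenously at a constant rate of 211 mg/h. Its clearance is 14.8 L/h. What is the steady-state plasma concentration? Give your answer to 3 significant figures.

Css = infusion rate / CL = 211 / 14.8 ≈ 14.3 mg/L

14.3 mg/L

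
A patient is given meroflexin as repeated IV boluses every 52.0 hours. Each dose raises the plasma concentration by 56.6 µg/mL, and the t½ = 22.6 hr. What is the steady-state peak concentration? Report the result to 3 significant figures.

71.0 µg/mL

k = ln 2 / 22.6 = 0.03067 hr⁻¹
Fraction remaining after one interval: e^(−kτ) = e^(−0.03067 × 52.0) = 0.2029
R = 1 / (1 − 0.2029) = 1.255
Css,max = 56.6 × 1.255 ≈ 71.0 µg/mL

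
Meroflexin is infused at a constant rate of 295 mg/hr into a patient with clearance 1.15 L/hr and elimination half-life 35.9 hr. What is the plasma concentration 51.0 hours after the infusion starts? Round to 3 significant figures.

Css = rate / CL = 295 / 1.15 = 256.5 µg/mL
k = ln 2 / 35.9 = 0.01931 hr⁻¹
C(t) = Css (1 − e^(−kt)) = 256.5 × (1 − e^(−0.9847)) = 256.5 × 0.6264 ≈ 161 µg/mL

161 µg/mL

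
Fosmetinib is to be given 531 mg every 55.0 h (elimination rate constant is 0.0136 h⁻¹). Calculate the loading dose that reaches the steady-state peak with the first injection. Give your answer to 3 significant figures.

1010 mg

Accumulation ratio R = 1 / (1 − e^(−kτ)) = 1 / (1 − e^(−0.01360×55.0)) = 1 / (1 − 0.4733) = 1.899
Loading dose = maintenance dose × R = 531 × 1.899 ≈ 1010 mg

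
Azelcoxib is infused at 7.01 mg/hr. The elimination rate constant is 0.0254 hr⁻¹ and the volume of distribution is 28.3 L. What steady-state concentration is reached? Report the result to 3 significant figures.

9.75 µg/mL

CL = k · V = 0.0254 × 28.3 = 0.7188 L/hr
Css = rate / CL = 7.01 / 0.7188 ≈ 9.75 µg/mL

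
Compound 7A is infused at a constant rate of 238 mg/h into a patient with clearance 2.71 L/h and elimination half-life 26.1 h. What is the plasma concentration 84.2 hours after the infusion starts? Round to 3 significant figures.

78.4 µg/mL

Css = rate / CL = 238 / 2.71 = 87.82 µg/mL
k = ln 2 / 26.1 = 0.02656 h⁻¹
C(t) = Css (1 − e^(−kt)) = 87.82 × (1 − e^(−2.236)) = 87.82 × 0.8931 ≈ 78.4 µg/mL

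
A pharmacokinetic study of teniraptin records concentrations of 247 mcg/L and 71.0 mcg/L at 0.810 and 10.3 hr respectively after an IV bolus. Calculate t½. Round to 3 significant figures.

k = ln(C₁/C₂) / (t₂ − t₁) = ln(247/71.0) / (10.3 − 0.810)
  = 1.247 / 9.490 = 0.1314 hr⁻¹
t½ = ln 2 / k = ln 2 / 0.1314 ≈ 5.28 hours

5.28 hours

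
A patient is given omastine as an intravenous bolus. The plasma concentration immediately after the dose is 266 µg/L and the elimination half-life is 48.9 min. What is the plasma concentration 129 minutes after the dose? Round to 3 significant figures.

42.7 µg/L

k = ln 2 / 48.9 = 0.01417 min⁻¹
129 min is 2.638 half-lives, so C = 266 × (1/2)^2.638 = 266 × 0.1606 ≈ 42.7 µg/L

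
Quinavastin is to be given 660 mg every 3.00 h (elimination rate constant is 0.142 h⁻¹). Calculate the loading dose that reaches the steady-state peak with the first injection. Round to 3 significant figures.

1900 mg

Accumulation ratio R = 1 / (1 − e^(−kτ)) = 1 / (1 − e^(−0.1420×3.00)) = 1 / (1 − 0.6531) = 2.883
Loading dose = maintenance dose × R = 660 × 2.883 ≈ 1900 mg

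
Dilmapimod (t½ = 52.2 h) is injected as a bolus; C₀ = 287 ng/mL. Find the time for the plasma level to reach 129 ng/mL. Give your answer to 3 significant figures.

60.2 hours

k = ln 2 / 52.2 = 0.01328 h⁻¹
C(t) = C₀ e^(−kt)  ⇒  t = ln(C₀/C) / k
t = ln(287/129) / 0.01328 = 0.7997 / 0.01328 ≈ 60.2 hours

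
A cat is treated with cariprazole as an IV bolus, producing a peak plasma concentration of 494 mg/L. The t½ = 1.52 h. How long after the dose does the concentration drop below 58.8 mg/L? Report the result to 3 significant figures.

k = ln 2 / 1.52 = 0.4560 h⁻¹
C(t) = C₀ e^(−kt)  ⇒  t = ln(C₀/C) / k
t = ln(494/58.8) / 0.4560 = 2.128 / 0.4560 ≈ 4.67 hours

4.67 hours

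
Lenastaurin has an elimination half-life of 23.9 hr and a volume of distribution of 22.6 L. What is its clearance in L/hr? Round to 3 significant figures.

k = ln 2 / t½ = ln 2 / 23.9 = 0.02900 hr⁻¹
CL = k · V = 0.02900 × 22.6 ≈ 0.655 L/hr

0.655 L/hr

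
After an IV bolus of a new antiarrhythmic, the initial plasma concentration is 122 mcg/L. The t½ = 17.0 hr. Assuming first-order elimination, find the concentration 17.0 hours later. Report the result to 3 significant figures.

61.0 mcg/L

k = ln 2 / 17.0 = 0.04077 hr⁻¹
17.0 hr is 1.000 half-lives, so C = 122 × (1/2)^1.000 = 122 × 0.5000 ≈ 61.0 mcg/L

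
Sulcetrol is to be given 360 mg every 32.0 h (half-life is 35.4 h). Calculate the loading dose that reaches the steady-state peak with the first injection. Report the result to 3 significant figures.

k = ln 2 / 35.4 = 0.01958 h⁻¹
Accumulation ratio R = 1 / (1 − e^(−kτ)) = 1 / (1 − e^(−0.01958×32.0)) = 1 / (1 − 0.5344) = 2.148
Loading dose = maintenance dose × R = 360 × 2.148 ≈ 773 mg

773 mg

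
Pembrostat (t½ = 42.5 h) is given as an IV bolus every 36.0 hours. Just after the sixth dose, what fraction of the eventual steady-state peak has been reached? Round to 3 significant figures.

0.970

k = ln 2 / 42.5 = 0.01631 h⁻¹
f_n = 1 − e^(−nkτ) = 1 − e^(−6 × 0.01631 × 36.0) = 1 − e^(−3.523) = 1 − 0.02952 ≈ 0.970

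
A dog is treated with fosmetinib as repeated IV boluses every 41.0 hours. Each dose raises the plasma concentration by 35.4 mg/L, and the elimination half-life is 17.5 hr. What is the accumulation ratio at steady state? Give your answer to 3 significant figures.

k = ln 2 / 17.5 = 0.03961 hr⁻¹
Fraction remaining after one interval: e^(−kτ) = e^(−0.03961 × 41.0) = 0.1971
R = 1 / (1 − 0.1971) = 1 / 0.8029 ≈ 1.25

1.25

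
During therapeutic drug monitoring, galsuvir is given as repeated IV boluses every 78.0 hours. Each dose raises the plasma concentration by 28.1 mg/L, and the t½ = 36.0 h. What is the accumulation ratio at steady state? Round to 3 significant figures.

k = ln 2 / 36.0 = 0.01925 h⁻¹
Fraction remaining after one interval: e^(−kτ) = e^(−0.01925 × 78.0) = 0.2227
R = 1 / (1 − 0.2227) = 1 / 0.7773 ≈ 1.29

1.29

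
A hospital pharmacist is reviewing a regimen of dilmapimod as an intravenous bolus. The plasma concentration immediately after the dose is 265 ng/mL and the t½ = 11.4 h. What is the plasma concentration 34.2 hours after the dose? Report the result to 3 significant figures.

k = ln 2 / 11.4 = 0.06080 h⁻¹
C(t) = C₀ e^(−kt) = 265 × e^(−0.06080 × 34.2) = 265 × e^(−2.079) = 265 × 0.1250 ≈ 33.1 ng/mL

33.1 ng/mL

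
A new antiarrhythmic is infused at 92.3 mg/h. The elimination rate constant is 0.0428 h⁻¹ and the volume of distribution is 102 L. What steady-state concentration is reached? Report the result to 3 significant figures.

21.1 mg/L

CL = k · V = 0.0428 × 102 = 4.366 L/h
Css = rate / CL = 92.3 / 4.366 ≈ 21.1 mg/L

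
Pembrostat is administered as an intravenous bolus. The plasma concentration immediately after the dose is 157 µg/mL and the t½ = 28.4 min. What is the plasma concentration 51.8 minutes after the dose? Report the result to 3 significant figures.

k = ln 2 / 28.4 = 0.02441 min⁻¹
51.8 min is 1.824 half-lives, so C = 157 × (1/2)^1.824 = 157 × 0.2824 ≈ 44.3 µg/mL

44.3 µg/mL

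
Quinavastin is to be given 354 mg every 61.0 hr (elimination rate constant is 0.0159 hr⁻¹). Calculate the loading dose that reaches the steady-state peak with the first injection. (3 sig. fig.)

570 mg

Accumulation ratio R = 1 / (1 − e^(−kτ)) = 1 / (1 − e^(−0.01590×61.0)) = 1 / (1 − 0.3791) = 1.611
Loading dose = maintenance dose × R = 354 × 1.611 ≈ 570 mg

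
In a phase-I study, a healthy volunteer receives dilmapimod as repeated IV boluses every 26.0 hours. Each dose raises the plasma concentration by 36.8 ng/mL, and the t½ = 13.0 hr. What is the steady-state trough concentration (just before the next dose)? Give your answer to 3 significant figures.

k = ln 2 / 13.0 = 0.05332 hr⁻¹
Fraction remaining after one interval: e^(−kτ) = e^(−0.05332 × 26.0) = 0.2500
R = 1 / (1 − 0.2500) = 1.333
Css,max = 36.8 × 1.333 = 49.07 ng/mL
Css,min = Css,max × e^(−kτ) = 49.07 × 0.2500 ≈ 12.3 ng/mL

12.3 ng/mL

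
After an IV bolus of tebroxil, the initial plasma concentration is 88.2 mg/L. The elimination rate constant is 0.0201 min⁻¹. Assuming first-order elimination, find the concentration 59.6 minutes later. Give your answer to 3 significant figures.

26.6 mg/L

C(t) = C₀ e^(−kt) = 88.2 × e^(−0.02010 × 59.6) = 88.2 × e^(−1.198) = 88.2 × 0.3018 ≈ 26.6 mg/L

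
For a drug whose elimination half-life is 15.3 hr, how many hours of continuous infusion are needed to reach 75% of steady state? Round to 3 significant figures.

k = ln 2 / 15.3 = 0.04530 hr⁻¹
f = 1 − e^(−kt)  ⇒  t = −ln(1 − f) / k
t = −ln(1 − 0.75) / 0.04530 = 1.386 / 0.04530 ≈ 30.6 hours

30.6 hours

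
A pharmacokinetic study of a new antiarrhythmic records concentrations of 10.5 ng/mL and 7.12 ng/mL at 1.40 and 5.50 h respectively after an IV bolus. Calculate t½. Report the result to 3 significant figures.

7.32 hours

k = ln(C₁/C₂) / (t₂ − t₁) = ln(10.5/7.12) / (5.50 − 1.40)
  = 0.3885 / 4.100 = 0.09475 h⁻¹
t½ = ln 2 / k = ln 2 / 0.09475 ≈ 7.32 hours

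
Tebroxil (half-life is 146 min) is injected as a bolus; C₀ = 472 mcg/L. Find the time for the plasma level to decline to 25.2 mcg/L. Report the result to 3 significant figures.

k = ln 2 / 146 = 0.004748 min⁻¹
C(t) = C₀ e^(−kt)  ⇒  t = ln(C₀/C) / k
t = ln(472/25.2) / 0.004748 = 2.930 / 0.004748 ≈ 617 minutes

617 minutes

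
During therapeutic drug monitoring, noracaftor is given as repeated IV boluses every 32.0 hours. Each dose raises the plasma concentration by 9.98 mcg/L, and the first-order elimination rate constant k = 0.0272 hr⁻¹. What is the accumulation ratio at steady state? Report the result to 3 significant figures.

1.72

Fraction remaining after one interval: e^(−kτ) = e^(−0.02720 × 32.0) = 0.4188
R = 1 / (1 − 0.4188) = 1 / 0.5812 ≈ 1.72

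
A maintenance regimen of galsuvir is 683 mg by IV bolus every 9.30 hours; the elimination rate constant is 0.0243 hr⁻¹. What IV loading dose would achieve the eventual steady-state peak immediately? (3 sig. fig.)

Accumulation ratio R = 1 / (1 − e^(−kτ)) = 1 / (1 − e^(−0.02430×9.30)) = 1 / (1 − 0.7977) = 4.944
Loading dose = maintenance dose × R = 683 × 4.944 ≈ 3380 mg

3380 mg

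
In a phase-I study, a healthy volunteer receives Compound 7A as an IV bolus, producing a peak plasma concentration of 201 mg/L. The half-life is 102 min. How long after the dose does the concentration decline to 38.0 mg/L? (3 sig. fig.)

k = ln 2 / 102 = 0.006796 min⁻¹
C(t) = C₀ e^(−kt)  ⇒  t = ln(C₀/C) / k
t = ln(201/38.0) / 0.006796 = 1.666 / 0.006796 ≈ 245 minutes

245 minutes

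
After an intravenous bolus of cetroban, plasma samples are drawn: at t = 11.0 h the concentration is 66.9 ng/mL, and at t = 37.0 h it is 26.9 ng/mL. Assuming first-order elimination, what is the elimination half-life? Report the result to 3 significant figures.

19.8 hours

k = ln(C₁/C₂) / (t₂ − t₁) = ln(66.9/26.9) / (37.0 − 11.0)
  = 0.9111 / 26.00 = 0.03504 h⁻¹
t½ = ln 2 / k = ln 2 / 0.03504 ≈ 19.8 hours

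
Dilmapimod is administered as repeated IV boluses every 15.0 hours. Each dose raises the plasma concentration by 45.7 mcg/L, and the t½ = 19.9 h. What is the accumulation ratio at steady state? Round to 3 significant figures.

2.46

k = ln 2 / 19.9 = 0.03483 h⁻¹
Fraction remaining after one interval: e^(−kτ) = e^(−0.03483 × 15.0) = 0.5931
R = 1 / (1 − 0.5931) = 1 / 0.4069 ≈ 2.46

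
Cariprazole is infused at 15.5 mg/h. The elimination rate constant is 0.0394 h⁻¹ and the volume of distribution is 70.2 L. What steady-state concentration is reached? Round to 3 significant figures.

5.60 µg/mL

CL = k · V = 0.0394 × 70.2 = 2.766 L/h
Css = rate / CL = 15.5 / 2.766 ≈ 5.60 µg/mL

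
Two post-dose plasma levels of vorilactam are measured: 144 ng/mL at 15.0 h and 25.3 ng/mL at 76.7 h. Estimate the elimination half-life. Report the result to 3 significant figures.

k = ln(C₁/C₂) / (t₂ − t₁) = ln(144/25.3) / (76.7 − 15.0)
  = 1.739 / 61.70 = 0.02818 h⁻¹
t½ = ln 2 / k = ln 2 / 0.02818 ≈ 24.6 hours

24.6 hours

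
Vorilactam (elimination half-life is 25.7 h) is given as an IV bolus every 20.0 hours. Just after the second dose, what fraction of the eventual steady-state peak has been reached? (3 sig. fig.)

k = ln 2 / 25.7 = 0.02697 h⁻¹
f_n = 1 − e^(−nkτ) = 1 − e^(−2 × 0.02697 × 20.0) = 1 − e^(−1.079) = 1 − 0.3400 ≈ 0.660

0.660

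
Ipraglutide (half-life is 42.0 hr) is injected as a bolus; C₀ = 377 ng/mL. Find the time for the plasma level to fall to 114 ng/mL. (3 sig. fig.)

72.5 hours

k = ln 2 / 42.0 = 0.01650 hr⁻¹
C(t) = C₀ e^(−kt)  ⇒  t = ln(C₀/C) / k
t = ln(377/114) / 0.01650 = 1.196 / 0.01650 ≈ 72.5 hours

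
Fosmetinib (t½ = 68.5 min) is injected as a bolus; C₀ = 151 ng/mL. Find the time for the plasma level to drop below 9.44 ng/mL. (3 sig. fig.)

274 minutes

k = ln 2 / 68.5 = 0.01012 min⁻¹
C(t) = C₀ e^(−kt)  ⇒  t = ln(C₀/C) / k
t = ln(151/9.44) / 0.01012 = 2.772 / 0.01012 ≈ 274 minutes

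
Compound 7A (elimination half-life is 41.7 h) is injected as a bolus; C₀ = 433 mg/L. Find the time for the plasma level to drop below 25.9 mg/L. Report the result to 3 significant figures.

169 hours

k = ln 2 / 41.7 = 0.01662 h⁻¹
C(t) = C₀ e^(−kt)  ⇒  t = ln(C₀/C) / k
t = ln(433/25.9) / 0.01662 = 2.816 / 0.01662 ≈ 169 hours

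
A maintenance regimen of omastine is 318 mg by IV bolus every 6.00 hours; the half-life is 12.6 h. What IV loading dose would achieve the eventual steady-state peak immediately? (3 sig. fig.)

1130 mg

k = ln 2 / 12.6 = 0.05501 h⁻¹
Accumulation ratio R = 1 / (1 − e^(−kτ)) = 1 / (1 − e^(−0.05501×6.00)) = 1 / (1 − 0.7189) = 3.557
Loading dose = maintenance dose × R = 318 × 3.557 ≈ 1130 mg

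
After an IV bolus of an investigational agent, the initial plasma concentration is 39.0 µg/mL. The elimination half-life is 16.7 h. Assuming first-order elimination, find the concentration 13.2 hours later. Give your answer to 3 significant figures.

22.5 µg/mL

k = ln 2 / 16.7 = 0.04151 h⁻¹
13.2 h is 0.7904 half-lives, so C = 39.0 × (1/2)^0.7904 = 39.0 × 0.5782 ≈ 22.5 µg/mL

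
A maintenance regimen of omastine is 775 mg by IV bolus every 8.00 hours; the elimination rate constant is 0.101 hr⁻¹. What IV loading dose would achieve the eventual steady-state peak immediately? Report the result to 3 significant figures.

Accumulation ratio R = 1 / (1 − e^(−kτ)) = 1 / (1 − e^(−0.1010×8.00)) = 1 / (1 − 0.4457) = 1.804
Loading dose = maintenance dose × R = 775 × 1.804 ≈ 1400 mg

1400 mg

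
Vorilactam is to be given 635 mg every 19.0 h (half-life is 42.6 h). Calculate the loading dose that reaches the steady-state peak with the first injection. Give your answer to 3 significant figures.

2390 mg

k = ln 2 / 42.6 = 0.01627 h⁻¹
Accumulation ratio R = 1 / (1 − e^(−kτ)) = 1 / (1 − e^(−0.01627×19.0)) = 1 / (1 − 0.7341) = 3.760
Loading dose = maintenance dose × R = 635 × 3.760 ≈ 2390 mg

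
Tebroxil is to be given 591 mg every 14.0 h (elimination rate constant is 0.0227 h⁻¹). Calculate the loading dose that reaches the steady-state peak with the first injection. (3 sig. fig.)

2170 mg

Accumulation ratio R = 1 / (1 − e^(−kτ)) = 1 / (1 − e^(−0.02270×14.0)) = 1 / (1 − 0.7277) = 3.673
Loading dose = maintenance dose × R = 591 × 3.673 ≈ 2170 mg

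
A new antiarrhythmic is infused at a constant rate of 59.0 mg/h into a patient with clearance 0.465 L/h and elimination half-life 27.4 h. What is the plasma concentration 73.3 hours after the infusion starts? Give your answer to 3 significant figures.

107 µg/mL

Css = rate / CL = 59.0 / 0.465 = 126.9 µg/mL
k = ln 2 / 27.4 = 0.02530 h⁻¹
C(t) = Css (1 − e^(−kt)) = 126.9 × (1 − e^(−1.854)) = 126.9 × 0.8434 ≈ 107 µg/mL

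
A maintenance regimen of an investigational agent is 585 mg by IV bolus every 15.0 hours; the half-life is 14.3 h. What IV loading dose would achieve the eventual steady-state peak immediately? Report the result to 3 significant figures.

k = ln 2 / 14.3 = 0.04847 h⁻¹
Accumulation ratio R = 1 / (1 − e^(−kτ)) = 1 / (1 − e^(−0.04847×15.0)) = 1 / (1 − 0.4833) = 1.935
Loading dose = maintenance dose × R = 585 × 1.935 ≈ 1130 mg

1130 mg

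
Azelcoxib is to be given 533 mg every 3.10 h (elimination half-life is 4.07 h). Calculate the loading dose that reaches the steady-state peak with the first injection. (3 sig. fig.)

k = ln 2 / 4.07 = 0.1703 h⁻¹
Accumulation ratio R = 1 / (1 − e^(−kτ)) = 1 / (1 − e^(−0.1703×3.10)) = 1 / (1 − 0.5898) = 2.438
Loading dose = maintenance dose × R = 533 × 2.438 ≈ 1300 mg

1300 mg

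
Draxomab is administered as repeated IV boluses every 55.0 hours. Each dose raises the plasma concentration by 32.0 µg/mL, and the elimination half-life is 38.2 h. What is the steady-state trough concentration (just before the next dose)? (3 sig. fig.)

k = ln 2 / 38.2 = 0.01815 h⁻¹
Fraction remaining after one interval: e^(−kτ) = e^(−0.01815 × 55.0) = 0.3686
R = 1 / (1 − 0.3686) = 1.584
Css,max = 32.0 × 1.584 = 50.68 µg/mL
Css,min = Css,max × e^(−kτ) = 50.68 × 0.3686 ≈ 18.7 µg/mL

18.7 µg/mL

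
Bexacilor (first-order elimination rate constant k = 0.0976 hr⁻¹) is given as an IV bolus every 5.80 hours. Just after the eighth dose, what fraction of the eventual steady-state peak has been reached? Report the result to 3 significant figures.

f_n = 1 − e^(−nkτ) = 1 − e^(−8 × 0.09760 × 5.80) = 1 − e^(−4.529) = 1 − 0.01080 ≈ 0.989

0.989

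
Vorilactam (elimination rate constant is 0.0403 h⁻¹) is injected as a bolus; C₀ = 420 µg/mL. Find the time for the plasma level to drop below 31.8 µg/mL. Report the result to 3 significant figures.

C(t) = C₀ e^(−kt)  ⇒  t = ln(C₀/C) / k
t = ln(420/31.8) / 0.04030 = 2.581 / 0.04030 ≈ 64.0 hours

64.0 hours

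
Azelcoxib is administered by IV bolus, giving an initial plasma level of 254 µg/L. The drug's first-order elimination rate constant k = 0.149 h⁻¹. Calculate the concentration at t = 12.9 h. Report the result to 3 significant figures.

37.2 µg/L

C(t) = C₀ e^(−kt) = 254 × e^(−0.1490 × 12.9) = 254 × e^(−1.922) = 254 × 0.1463 ≈ 37.2 µg/L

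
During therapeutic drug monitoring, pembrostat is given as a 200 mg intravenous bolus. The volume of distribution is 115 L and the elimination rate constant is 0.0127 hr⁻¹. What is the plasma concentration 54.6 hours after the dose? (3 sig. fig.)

C₀ = dose / V = 200 / 115 = 1.739 mg/L
C(t) = C₀ e^(−kt) = 1.739 × e^(−0.01270 × 54.6) = 1.739 × e^(−0.6934) = 1.739 × 0.4999 ≈ 0.869 mg/L

0.869 mg/L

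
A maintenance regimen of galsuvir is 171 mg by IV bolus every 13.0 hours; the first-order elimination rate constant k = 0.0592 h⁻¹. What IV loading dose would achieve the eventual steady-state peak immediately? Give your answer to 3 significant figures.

Accumulation ratio R = 1 / (1 − e^(−kτ)) = 1 / (1 − e^(−0.05920×13.0)) = 1 / (1 − 0.4632) = 1.863
Loading dose = maintenance dose × R = 171 × 1.863 ≈ 319 mg

319 mg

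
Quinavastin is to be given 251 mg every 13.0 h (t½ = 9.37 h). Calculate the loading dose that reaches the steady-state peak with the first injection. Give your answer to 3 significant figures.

k = ln 2 / 9.37 = 0.07398 h⁻¹
Accumulation ratio R = 1 / (1 − e^(−kτ)) = 1 / (1 − e^(−0.07398×13.0)) = 1 / (1 − 0.3823) = 1.619
Loading dose = maintenance dose × R = 251 × 1.619 ≈ 406 mg

406 mg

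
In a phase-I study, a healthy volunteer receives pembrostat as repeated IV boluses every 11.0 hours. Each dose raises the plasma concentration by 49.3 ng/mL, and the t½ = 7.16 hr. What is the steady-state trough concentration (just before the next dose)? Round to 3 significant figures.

25.9 ng/mL

k = ln 2 / 7.16 = 0.09681 hr⁻¹
Fraction remaining after one interval: e^(−kτ) = e^(−0.09681 × 11.0) = 0.3448
R = 1 / (1 − 0.3448) = 1.526
Css,max = 49.3 × 1.526 = 75.24 ng/mL
Css,min = Css,max × e^(−kτ) = 75.24 × 0.3448 ≈ 25.9 ng/mL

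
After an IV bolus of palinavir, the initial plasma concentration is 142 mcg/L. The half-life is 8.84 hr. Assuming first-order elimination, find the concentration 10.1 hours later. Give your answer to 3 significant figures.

k = ln 2 / 8.84 = 0.07841 hr⁻¹
10.1 hr is 1.143 half-lives, so C = 142 × (1/2)^1.143 = 142 × 0.4530 ≈ 64.3 mcg/L

64.3 mcg/L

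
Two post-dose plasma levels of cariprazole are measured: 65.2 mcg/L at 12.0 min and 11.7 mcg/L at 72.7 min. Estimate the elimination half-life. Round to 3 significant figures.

24.5 minutes

k = ln(C₁/C₂) / (t₂ − t₁) = ln(65.2/11.7) / (72.7 − 12.0)
  = 1.718 / 60.70 = 0.02830 min⁻¹
t½ = ln 2 / k = ln 2 / 0.02830 ≈ 24.5 minutes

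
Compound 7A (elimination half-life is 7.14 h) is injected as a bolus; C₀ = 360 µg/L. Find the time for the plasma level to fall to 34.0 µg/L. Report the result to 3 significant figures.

k = ln 2 / 7.14 = 0.09708 h⁻¹
C(t) = C₀ e^(−kt)  ⇒  t = ln(C₀/C) / k
t = ln(360/34.0) / 0.09708 = 2.360 / 0.09708 ≈ 24.3 hours

24.3 hours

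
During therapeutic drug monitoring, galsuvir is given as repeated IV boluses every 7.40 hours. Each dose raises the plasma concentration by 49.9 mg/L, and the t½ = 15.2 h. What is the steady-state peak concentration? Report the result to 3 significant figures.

174 mg/L

k = ln 2 / 15.2 = 0.04560 h⁻¹
Fraction remaining after one interval: e^(−kτ) = e^(−0.04560 × 7.40) = 0.7136
R = 1 / (1 − 0.7136) = 3.491
Css,max = 49.9 × 3.491 ≈ 174 mg/L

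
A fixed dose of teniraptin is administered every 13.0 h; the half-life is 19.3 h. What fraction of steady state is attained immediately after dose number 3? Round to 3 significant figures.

0.754

k = ln 2 / 19.3 = 0.03591 h⁻¹
f_n = 1 − e^(−nkτ) = 1 − e^(−3 × 0.03591 × 13.0) = 1 − e^(−1.401) = 1 − 0.2464 ≈ 0.754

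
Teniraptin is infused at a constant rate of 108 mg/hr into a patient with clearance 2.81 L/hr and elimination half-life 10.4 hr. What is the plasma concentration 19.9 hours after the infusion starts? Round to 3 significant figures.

28.2 µg/mL

Css = rate / CL = 108 / 2.81 = 38.43 µg/mL
k = ln 2 / 10.4 = 0.06665 hr⁻¹
C(t) = Css (1 − e^(−kt)) = 38.43 × (1 − e^(−1.326)) = 38.43 × 0.7345 ≈ 28.2 µg/mL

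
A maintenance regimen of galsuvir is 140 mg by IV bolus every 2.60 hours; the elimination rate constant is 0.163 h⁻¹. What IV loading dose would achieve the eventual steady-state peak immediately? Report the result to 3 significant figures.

Accumulation ratio R = 1 / (1 − e^(−kτ)) = 1 / (1 − e^(−0.1630×2.60)) = 1 / (1 − 0.6546) = 2.895
Loading dose = maintenance dose × R = 140 × 2.895 ≈ 405 mg

405 mg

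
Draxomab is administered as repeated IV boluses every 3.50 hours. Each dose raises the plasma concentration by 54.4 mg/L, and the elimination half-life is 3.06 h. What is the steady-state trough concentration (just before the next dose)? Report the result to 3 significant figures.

k = ln 2 / 3.06 = 0.2265 h⁻¹
Fraction remaining after one interval: e^(−kτ) = e^(−0.2265 × 3.50) = 0.4526
R = 1 / (1 − 0.4526) = 1.827
Css,max = 54.4 × 1.827 = 99.37 mg/L
Css,min = Css,max × e^(−kτ) = 99.37 × 0.4526 ≈ 45.0 mg/L

45.0 mg/L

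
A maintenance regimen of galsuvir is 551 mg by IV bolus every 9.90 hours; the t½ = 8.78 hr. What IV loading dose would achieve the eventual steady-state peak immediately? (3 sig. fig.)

1020 mg

k = ln 2 / 8.78 = 0.07895 hr⁻¹
Accumulation ratio R = 1 / (1 − e^(−kτ)) = 1 / (1 − e^(−0.07895×9.90)) = 1 / (1 − 0.4577) = 1.844
Loading dose = maintenance dose × R = 551 × 1.844 ≈ 1020 mg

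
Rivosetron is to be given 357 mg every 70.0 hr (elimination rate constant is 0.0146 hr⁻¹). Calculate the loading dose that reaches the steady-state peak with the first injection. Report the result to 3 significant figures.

558 mg

Accumulation ratio R = 1 / (1 − e^(−kτ)) = 1 / (1 − e^(−0.01460×70.0)) = 1 / (1 − 0.3599) = 1.562
Loading dose = maintenance dose × R = 357 × 1.562 ≈ 558 mg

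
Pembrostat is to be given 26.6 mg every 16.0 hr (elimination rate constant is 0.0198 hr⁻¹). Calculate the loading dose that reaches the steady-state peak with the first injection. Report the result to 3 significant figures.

98.0 mg

Accumulation ratio R = 1 / (1 − e^(−kτ)) = 1 / (1 − e^(−0.01980×16.0)) = 1 / (1 − 0.7285) = 3.683
Loading dose = maintenance dose × R = 26.6 × 3.683 ≈ 98.0 mg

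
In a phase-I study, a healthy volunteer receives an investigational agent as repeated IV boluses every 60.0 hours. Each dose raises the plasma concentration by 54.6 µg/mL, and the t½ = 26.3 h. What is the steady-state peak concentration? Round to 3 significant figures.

68.7 µg/mL

k = ln 2 / 26.3 = 0.02636 h⁻¹
Fraction remaining after one interval: e^(−kτ) = e^(−0.02636 × 60.0) = 0.2057
R = 1 / (1 − 0.2057) = 1.259
Css,max = 54.6 × 1.259 ≈ 68.7 µg/mL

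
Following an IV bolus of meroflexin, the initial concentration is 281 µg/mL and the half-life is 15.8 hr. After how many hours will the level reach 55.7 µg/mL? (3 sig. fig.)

36.9 hours

k = ln 2 / 15.8 = 0.04387 hr⁻¹
C(t) = C₀ e^(−kt)  ⇒  t = ln(C₀/C) / k
t = ln(281/55.7) / 0.04387 = 1.618 / 0.04387 ≈ 36.9 hours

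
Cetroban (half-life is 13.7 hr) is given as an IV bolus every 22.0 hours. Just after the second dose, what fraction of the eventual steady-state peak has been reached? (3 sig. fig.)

k = ln 2 / 13.7 = 0.05059 hr⁻¹
f_n = 1 − e^(−nkτ) = 1 − e^(−2 × 0.05059 × 22.0) = 1 − e^(−2.226) = 1 − 0.1079 ≈ 0.892

0.892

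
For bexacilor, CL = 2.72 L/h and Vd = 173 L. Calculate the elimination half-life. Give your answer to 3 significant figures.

k = CL / V = 2.72 / 173 = 0.01572 h⁻¹
t½ = ln 2 / k = ln 2 / 0.01572 ≈ 44.1 hours

44.1 hours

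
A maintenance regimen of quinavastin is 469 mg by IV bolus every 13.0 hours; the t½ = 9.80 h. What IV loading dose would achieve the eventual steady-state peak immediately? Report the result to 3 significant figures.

780 mg

k = ln 2 / 9.80 = 0.07073 h⁻¹
Accumulation ratio R = 1 / (1 − e^(−kτ)) = 1 / (1 − e^(−0.07073×13.0)) = 1 / (1 − 0.3987) = 1.663
Loading dose = maintenance dose × R = 469 × 1.663 ≈ 780 mg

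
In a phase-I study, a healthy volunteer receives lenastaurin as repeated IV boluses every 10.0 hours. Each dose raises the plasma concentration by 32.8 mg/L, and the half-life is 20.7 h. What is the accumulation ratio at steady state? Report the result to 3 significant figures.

3.51

k = ln 2 / 20.7 = 0.03349 h⁻¹
Fraction remaining after one interval: e^(−kτ) = e^(−0.03349 × 10.0) = 0.7154
R = 1 / (1 − 0.7154) = 1 / 0.2846 ≈ 3.51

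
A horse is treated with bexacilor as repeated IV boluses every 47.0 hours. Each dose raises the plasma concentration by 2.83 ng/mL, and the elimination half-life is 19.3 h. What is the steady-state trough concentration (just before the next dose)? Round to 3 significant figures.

k = ln 2 / 19.3 = 0.03591 h⁻¹
Fraction remaining after one interval: e^(−kτ) = e^(−0.03591 × 47.0) = 0.1849
R = 1 / (1 − 0.1849) = 1.227
Css,max = 2.83 × 1.227 = 3.472 ng/mL
Css,min = Css,max × e^(−kτ) = 3.472 × 0.1849 ≈ 0.642 ng/mL

0.642 ng/mL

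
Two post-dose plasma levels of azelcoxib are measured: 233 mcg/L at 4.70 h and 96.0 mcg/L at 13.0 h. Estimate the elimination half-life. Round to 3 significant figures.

6.49 hours

k = ln(C₁/C₂) / (t₂ − t₁) = ln(233/96.0) / (13.0 − 4.70)
  = 0.8867 / 8.300 = 0.1068 h⁻¹
t½ = ln 2 / k = ln 2 / 0.1068 ≈ 6.49 hours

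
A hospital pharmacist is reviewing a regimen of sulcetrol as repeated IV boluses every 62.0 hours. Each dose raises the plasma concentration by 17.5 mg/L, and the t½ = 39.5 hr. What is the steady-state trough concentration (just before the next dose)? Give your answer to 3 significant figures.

8.89 mg/L

k = ln 2 / 39.5 = 0.01755 hr⁻¹
Fraction remaining after one interval: e^(−kτ) = e^(−0.01755 × 62.0) = 0.3369
R = 1 / (1 − 0.3369) = 1.508
Css,max = 17.5 × 1.508 = 26.39 mg/L
Css,min = Css,max × e^(−kτ) = 26.39 × 0.3369 ≈ 8.89 mg/L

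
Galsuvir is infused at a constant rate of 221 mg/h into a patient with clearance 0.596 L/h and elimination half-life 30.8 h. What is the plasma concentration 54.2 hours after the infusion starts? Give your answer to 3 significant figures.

Css = rate / CL = 221 / 0.596 = 370.8 mg/L
k = ln 2 / 30.8 = 0.02250 h⁻¹
C(t) = Css (1 − e^(−kt)) = 370.8 × (1 − e^(−1.220)) = 370.8 × 0.7047 ≈ 261 mg/L

261 mg/L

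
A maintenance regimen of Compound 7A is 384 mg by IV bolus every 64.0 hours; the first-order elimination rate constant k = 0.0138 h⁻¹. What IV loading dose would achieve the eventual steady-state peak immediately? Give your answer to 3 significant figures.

655 mg

Accumulation ratio R = 1 / (1 − e^(−kτ)) = 1 / (1 − e^(−0.01380×64.0)) = 1 / (1 − 0.4135) = 1.705
Loading dose = maintenance dose × R = 384 × 1.705 ≈ 655 mg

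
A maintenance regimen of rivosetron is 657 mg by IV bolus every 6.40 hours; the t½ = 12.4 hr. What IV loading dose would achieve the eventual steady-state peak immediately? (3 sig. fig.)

2180 mg

k = ln 2 / 12.4 = 0.05590 hr⁻¹
Accumulation ratio R = 1 / (1 − e^(−kτ)) = 1 / (1 − e^(−0.05590×6.40)) = 1 / (1 − 0.6992) = 3.325
Loading dose = maintenance dose × R = 657 × 3.325 ≈ 2180 mg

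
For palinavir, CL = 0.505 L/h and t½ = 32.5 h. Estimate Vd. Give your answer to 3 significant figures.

k = ln 2 / t½ = ln 2 / 32.5 = 0.02133 h⁻¹
V = CL / k = 0.505 / 0.02133 ≈ 23.7 L

23.7 L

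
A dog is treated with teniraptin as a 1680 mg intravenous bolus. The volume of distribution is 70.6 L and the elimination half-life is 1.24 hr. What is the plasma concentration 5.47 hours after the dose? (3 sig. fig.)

1.12 µg/mL

C₀ = dose / V = 1680 / 70.6 = 23.80 µg/mL
k = ln 2 / 1.24 = 0.5590 hr⁻¹
C(t) = C₀ e^(−kt) = 23.80 × e^(−0.5590 × 5.47) = 23.80 × e^(−3.058) = 23.80 × 0.04700 ≈ 1.12 µg/mL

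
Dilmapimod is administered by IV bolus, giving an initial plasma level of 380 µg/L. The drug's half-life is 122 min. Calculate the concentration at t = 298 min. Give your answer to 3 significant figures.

69.9 µg/L

k = ln 2 / 122 = 0.005682 min⁻¹
298 min is 2.443 half-lives, so C = 380 × (1/2)^2.443 = 380 × 0.1839 ≈ 69.9 µg/L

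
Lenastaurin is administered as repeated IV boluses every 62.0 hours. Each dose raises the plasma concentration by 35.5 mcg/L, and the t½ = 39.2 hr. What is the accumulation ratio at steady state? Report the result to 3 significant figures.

k = ln 2 / 39.2 = 0.01768 hr⁻¹
Fraction remaining after one interval: e^(−kτ) = e^(−0.01768 × 62.0) = 0.3341
R = 1 / (1 − 0.3341) = 1 / 0.6659 ≈ 1.50

1.50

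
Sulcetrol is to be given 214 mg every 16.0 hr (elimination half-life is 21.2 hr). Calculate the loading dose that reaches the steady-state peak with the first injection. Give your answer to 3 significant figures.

525 mg

k = ln 2 / 21.2 = 0.03270 hr⁻¹
Accumulation ratio R = 1 / (1 − e^(−kτ)) = 1 / (1 − e^(−0.03270×16.0)) = 1 / (1 − 0.5927) = 2.455
Loading dose = maintenance dose × R = 214 × 2.455 ≈ 525 mg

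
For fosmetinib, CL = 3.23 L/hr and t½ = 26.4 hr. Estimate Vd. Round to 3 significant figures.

123 L

k = ln 2 / t½ = ln 2 / 26.4 = 0.02626 hr⁻¹
V = CL / k = 3.23 / 0.02626 ≈ 123 L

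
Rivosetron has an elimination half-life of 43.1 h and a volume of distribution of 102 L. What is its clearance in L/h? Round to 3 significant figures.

k = ln 2 / t½ = ln 2 / 43.1 = 0.01608 h⁻¹
CL = k · V = 0.01608 × 102 ≈ 1.64 L/h

1.64 L/h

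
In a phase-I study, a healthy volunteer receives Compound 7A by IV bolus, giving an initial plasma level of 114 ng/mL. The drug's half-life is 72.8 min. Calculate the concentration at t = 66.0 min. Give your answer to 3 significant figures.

60.8 ng/mL

k = ln 2 / 72.8 = 0.009521 min⁻¹
C(t) = C₀ e^(−kt) = 114 × e^(−0.009521 × 66.0) = 114 × e^(−0.6284) = 114 × 0.5334 ≈ 60.8 ng/mL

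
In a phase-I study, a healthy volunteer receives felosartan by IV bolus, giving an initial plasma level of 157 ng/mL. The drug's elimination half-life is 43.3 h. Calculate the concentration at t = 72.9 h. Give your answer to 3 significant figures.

k = ln 2 / 43.3 = 0.01601 h⁻¹
C(t) = C₀ e^(−kt) = 157 × e^(−0.01601 × 72.9) = 157 × e^(−1.167) = 157 × 0.3113 ≈ 48.9 ng/mL

48.9 ng/mL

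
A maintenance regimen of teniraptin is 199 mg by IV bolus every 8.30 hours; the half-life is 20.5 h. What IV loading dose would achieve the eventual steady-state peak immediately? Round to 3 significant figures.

k = ln 2 / 20.5 = 0.03381 h⁻¹
Accumulation ratio R = 1 / (1 − e^(−kτ)) = 1 / (1 − e^(−0.03381×8.30)) = 1 / (1 − 0.7553) = 4.087
Loading dose = maintenance dose × R = 199 × 4.087 ≈ 813 mg

813 mg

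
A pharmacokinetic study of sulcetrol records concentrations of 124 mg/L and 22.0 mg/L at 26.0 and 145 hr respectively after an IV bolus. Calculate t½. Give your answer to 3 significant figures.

47.7 hours

k = ln(C₁/C₂) / (t₂ − t₁) = ln(124/22.0) / (145 − 26.0)
  = 1.729 / 119.0 = 0.01453 hr⁻¹
t½ = ln 2 / k = ln 2 / 0.01453 ≈ 47.7 hours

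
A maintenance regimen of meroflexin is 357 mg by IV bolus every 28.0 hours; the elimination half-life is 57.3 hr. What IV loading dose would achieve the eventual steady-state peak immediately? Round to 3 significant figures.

1240 mg

k = ln 2 / 57.3 = 0.01210 hr⁻¹
Accumulation ratio R = 1 / (1 − e^(−kτ)) = 1 / (1 − e^(−0.01210×28.0)) = 1 / (1 − 0.7127) = 3.481
Loading dose = maintenance dose × R = 357 × 3.481 ≈ 1240 mg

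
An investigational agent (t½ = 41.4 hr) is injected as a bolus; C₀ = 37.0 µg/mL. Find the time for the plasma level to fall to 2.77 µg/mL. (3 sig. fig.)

155 hours

k = ln 2 / 41.4 = 0.01674 hr⁻¹
C(t) = C₀ e^(−kt)  ⇒  t = ln(C₀/C) / k
t = ln(37.0/2.77) / 0.01674 = 2.592 / 0.01674 ≈ 155 hours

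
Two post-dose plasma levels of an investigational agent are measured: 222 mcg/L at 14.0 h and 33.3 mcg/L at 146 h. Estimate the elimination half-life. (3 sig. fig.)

k = ln(C₁/C₂) / (t₂ − t₁) = ln(222/33.3) / (146 − 14.0)
  = 1.897 / 132.0 = 0.01437 h⁻¹
t½ = ln 2 / k = ln 2 / 0.01437 ≈ 48.2 hours

48.2 hours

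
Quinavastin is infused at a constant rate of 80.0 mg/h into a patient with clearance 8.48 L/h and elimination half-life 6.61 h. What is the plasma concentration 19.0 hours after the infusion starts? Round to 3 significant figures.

Css = rate / CL = 80.0 / 8.48 = 9.434 µg/mL
k = ln 2 / 6.61 = 0.1049 h⁻¹
C(t) = Css (1 − e^(−kt)) = 9.434 × (1 − e^(−1.992)) = 9.434 × 0.8636 ≈ 8.15 µg/mL

8.15 µg/mL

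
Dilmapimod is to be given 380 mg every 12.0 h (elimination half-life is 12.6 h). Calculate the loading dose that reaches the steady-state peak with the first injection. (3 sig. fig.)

k = ln 2 / 12.6 = 0.05501 h⁻¹
Accumulation ratio R = 1 / (1 − e^(−kτ)) = 1 / (1 − e^(−0.05501×12.0)) = 1 / (1 − 0.5168) = 2.069
Loading dose = maintenance dose × R = 380 × 2.069 ≈ 786 mg

786 mg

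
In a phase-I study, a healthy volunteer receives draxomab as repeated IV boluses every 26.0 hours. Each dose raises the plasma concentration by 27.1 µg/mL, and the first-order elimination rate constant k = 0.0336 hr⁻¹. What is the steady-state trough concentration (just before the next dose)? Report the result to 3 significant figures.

19.4 µg/mL

Fraction remaining after one interval: e^(−kτ) = e^(−0.03360 × 26.0) = 0.4174
R = 1 / (1 − 0.4174) = 1.717
Css,max = 27.1 × 1.717 = 46.52 µg/mL
Css,min = Css,max × e^(−kτ) = 46.52 × 0.4174 ≈ 19.4 µg/mL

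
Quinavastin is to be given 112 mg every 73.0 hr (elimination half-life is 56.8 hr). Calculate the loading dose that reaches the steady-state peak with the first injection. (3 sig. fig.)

k = ln 2 / 56.8 = 0.01220 hr⁻¹
Accumulation ratio R = 1 / (1 − e^(−kτ)) = 1 / (1 − e^(−0.01220×73.0)) = 1 / (1 − 0.4103) = 1.696
Loading dose = maintenance dose × R = 112 × 1.696 ≈ 190 mg

190 mg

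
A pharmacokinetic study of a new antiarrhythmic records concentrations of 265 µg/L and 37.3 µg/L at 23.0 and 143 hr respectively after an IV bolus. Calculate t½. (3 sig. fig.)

42.4 hours

k = ln(C₁/C₂) / (t₂ − t₁) = ln(265/37.3) / (143 − 23.0)
  = 1.961 / 120.0 = 0.01634 hr⁻¹
t½ = ln 2 / k = ln 2 / 0.01634 ≈ 42.4 hours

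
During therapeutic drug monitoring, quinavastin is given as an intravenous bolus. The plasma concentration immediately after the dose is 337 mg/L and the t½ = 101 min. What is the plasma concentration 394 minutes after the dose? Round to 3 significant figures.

22.6 mg/L

k = ln 2 / 101 = 0.006863 min⁻¹
394 min is 3.901 half-lives, so C = 337 × (1/2)^3.901 = 337 × 0.06694 ≈ 22.6 mg/L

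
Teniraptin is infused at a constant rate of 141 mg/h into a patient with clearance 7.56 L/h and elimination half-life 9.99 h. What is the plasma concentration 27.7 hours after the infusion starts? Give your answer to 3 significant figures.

15.9 µg/mL

Css = rate / CL = 141 / 7.56 = 18.65 µg/mL
k = ln 2 / 9.99 = 0.06938 h⁻¹
C(t) = Css (1 − e^(−kt)) = 18.65 × (1 − e^(−1.922)) = 18.65 × 0.8537 ≈ 15.9 µg/mL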